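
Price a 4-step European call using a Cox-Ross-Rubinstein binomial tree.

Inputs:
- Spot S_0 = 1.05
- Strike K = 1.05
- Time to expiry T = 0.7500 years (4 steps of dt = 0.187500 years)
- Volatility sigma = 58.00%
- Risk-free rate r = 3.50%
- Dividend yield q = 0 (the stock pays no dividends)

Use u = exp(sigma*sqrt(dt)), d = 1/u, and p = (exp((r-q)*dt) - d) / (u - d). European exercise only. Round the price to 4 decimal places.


Answer: Price = V(0,0) = 0.2070

Derivation:
dt = T/N = 0.187500
u = exp(sigma*sqrt(dt)) = 1.285500; d = 1/u = 0.777908
p = (exp((r-q)*dt) - d) / (u - d) = 0.450512
Discount per step: exp(-r*dt) = 0.993459
Stock lattice S(k, i) with i counting down-moves:
  k=0: S(0,0) = 1.0500
  k=1: S(1,0) = 1.3498; S(1,1) = 0.8168
  k=2: S(2,0) = 1.7351; S(2,1) = 1.0500; S(2,2) = 0.6354
  k=3: S(3,0) = 2.2305; S(3,1) = 1.3498; S(3,2) = 0.8168; S(3,3) = 0.4943
  k=4: S(4,0) = 2.8673; S(4,1) = 1.7351; S(4,2) = 1.0500; S(4,3) = 0.6354; S(4,4) = 0.3845
Terminal payoffs V(N, i) = max(S_T - K, 0):
  V(4,0) = 1.817325; V(4,1) = 0.685134; V(4,2) = 0.000000; V(4,3) = 0.000000; V(4,4) = 0.000000
Backward induction: V(k, i) = exp(-r*dt) * [p * V(k+1, i) + (1-p) * V(k+1, i+1)].
  V(3,0) = exp(-r*dt) * [p*1.817325 + (1-p)*0.685134] = 1.187383
  V(3,1) = exp(-r*dt) * [p*0.685134 + (1-p)*0.000000] = 0.306643
  V(3,2) = exp(-r*dt) * [p*0.000000 + (1-p)*0.000000] = 0.000000
  V(3,3) = exp(-r*dt) * [p*0.000000 + (1-p)*0.000000] = 0.000000
  V(2,0) = exp(-r*dt) * [p*1.187383 + (1-p)*0.306643] = 0.698826
  V(2,1) = exp(-r*dt) * [p*0.306643 + (1-p)*0.000000] = 0.137243
  V(2,2) = exp(-r*dt) * [p*0.000000 + (1-p)*0.000000] = 0.000000
  V(1,0) = exp(-r*dt) * [p*0.698826 + (1-p)*0.137243] = 0.387690
  V(1,1) = exp(-r*dt) * [p*0.137243 + (1-p)*0.000000] = 0.061425
  V(0,0) = exp(-r*dt) * [p*0.387690 + (1-p)*0.061425] = 0.207048


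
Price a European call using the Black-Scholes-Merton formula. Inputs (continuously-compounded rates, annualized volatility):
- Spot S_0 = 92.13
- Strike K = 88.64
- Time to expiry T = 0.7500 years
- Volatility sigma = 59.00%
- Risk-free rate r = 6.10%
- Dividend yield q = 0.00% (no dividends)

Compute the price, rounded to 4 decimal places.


Answer: Price = 21.7901

Derivation:
d1 = (ln(S/K) + (r - q + 0.5*sigma^2) * T) / (sigma * sqrt(T)) = 0.42059458
d2 = d1 - sigma * sqrt(T) = -0.09036041
exp(-rT) = 0.95528075; exp(-qT) = 1.00000000
C = S_0 * exp(-qT) * N(d1) - K * exp(-rT) * N(d2)
N(d1) = 0.66297442; N(d2) = 0.46400041
C = 92.1300 * 1.00000000 * 0.66297442 - 88.6400 * 0.95528075 * 0.46400041 = 21.7901


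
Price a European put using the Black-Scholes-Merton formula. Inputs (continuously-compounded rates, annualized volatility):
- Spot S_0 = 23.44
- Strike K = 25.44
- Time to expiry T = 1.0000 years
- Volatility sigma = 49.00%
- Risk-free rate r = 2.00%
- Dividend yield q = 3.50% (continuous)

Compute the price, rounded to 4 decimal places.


Answer: Price = 5.8425

Derivation:
d1 = (ln(S/K) + (r - q + 0.5*sigma^2) * T) / (sigma * sqrt(T)) = 0.04728822
d2 = d1 - sigma * sqrt(T) = -0.44271178
exp(-rT) = 0.98019867; exp(-qT) = 0.96560542
P = K * exp(-rT) * N(-d2) - S_0 * exp(-qT) * N(-d1)
N(-d1) = 0.48114176; N(-d2) = 0.67101289
P = 25.4400 * 0.98019867 * 0.67101289 - 23.4400 * 0.96560542 * 0.48114176 = 5.8425


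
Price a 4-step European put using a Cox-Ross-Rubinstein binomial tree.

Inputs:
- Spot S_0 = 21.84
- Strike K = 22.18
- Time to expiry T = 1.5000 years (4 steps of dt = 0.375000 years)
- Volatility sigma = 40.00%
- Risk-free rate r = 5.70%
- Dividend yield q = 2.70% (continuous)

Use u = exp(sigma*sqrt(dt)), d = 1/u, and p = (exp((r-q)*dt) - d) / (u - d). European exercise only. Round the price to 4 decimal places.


dt = T/N = 0.375000
u = exp(sigma*sqrt(dt)) = 1.277556; d = 1/u = 0.782744
p = (exp((r-q)*dt) - d) / (u - d) = 0.461931
Discount per step: exp(-r*dt) = 0.978852
Stock lattice S(k, i) with i counting down-moves:
  k=0: S(0,0) = 21.8400
  k=1: S(1,0) = 27.9018; S(1,1) = 17.0951
  k=2: S(2,0) = 35.6461; S(2,1) = 21.8400; S(2,2) = 13.3811
  k=3: S(3,0) = 45.5400; S(3,1) = 27.9018; S(3,2) = 17.0951; S(3,3) = 10.4740
  k=4: S(4,0) = 58.1798; S(4,1) = 35.6461; S(4,2) = 21.8400; S(4,3) = 13.3811; S(4,4) = 8.1985
Terminal payoffs V(N, i) = max(K - S_T, 0):
  V(4,0) = 0.000000; V(4,1) = 0.000000; V(4,2) = 0.340000; V(4,3) = 8.798874; V(4,4) = 13.981532
Backward induction: V(k, i) = exp(-r*dt) * [p * V(k+1, i) + (1-p) * V(k+1, i+1)].
  V(3,0) = exp(-r*dt) * [p*0.000000 + (1-p)*0.000000] = 0.000000
  V(3,1) = exp(-r*dt) * [p*0.000000 + (1-p)*0.340000] = 0.179074
  V(3,2) = exp(-r*dt) * [p*0.340000 + (1-p)*8.798874] = 4.788009
  V(3,3) = exp(-r*dt) * [p*8.798874 + (1-p)*13.981532] = 11.342445
  V(2,0) = exp(-r*dt) * [p*0.000000 + (1-p)*0.179074] = 0.094317
  V(2,1) = exp(-r*dt) * [p*0.179074 + (1-p)*4.788009] = 2.602764
  V(2,2) = exp(-r*dt) * [p*4.788009 + (1-p)*11.342445] = 8.138904
  V(1,0) = exp(-r*dt) * [p*0.094317 + (1-p)*2.602764] = 1.413495
  V(1,1) = exp(-r*dt) * [p*2.602764 + (1-p)*8.138904] = 5.463547
  V(0,0) = exp(-r*dt) * [p*1.413495 + (1-p)*5.463547] = 3.516722

Answer: Price = V(0,0) = 3.5167


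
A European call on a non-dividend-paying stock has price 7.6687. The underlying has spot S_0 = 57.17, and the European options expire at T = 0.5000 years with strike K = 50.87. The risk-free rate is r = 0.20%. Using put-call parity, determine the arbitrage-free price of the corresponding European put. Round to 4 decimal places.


Put-call parity: C - P = S_0 * exp(-qT) - K * exp(-rT).
S_0 * exp(-qT) = 57.1700 * 1.00000000 = 57.17000000
K * exp(-rT) = 50.8700 * 0.99900050 = 50.81915543
P = C - S*exp(-qT) + K*exp(-rT)
P = 7.6687 - 57.17000000 + 50.81915543 = 1.3179

Answer: Put price = 1.3179


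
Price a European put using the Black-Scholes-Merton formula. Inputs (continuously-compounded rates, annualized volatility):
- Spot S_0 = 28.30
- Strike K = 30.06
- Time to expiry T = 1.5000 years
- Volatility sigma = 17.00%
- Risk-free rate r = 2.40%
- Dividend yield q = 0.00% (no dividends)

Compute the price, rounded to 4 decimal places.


d1 = (ln(S/K) + (r - q + 0.5*sigma^2) * T) / (sigma * sqrt(T)) = -0.01276895
d2 = d1 - sigma * sqrt(T) = -0.22097558
exp(-rT) = 0.96464029; exp(-qT) = 1.00000000
P = K * exp(-rT) * N(-d2) - S_0 * exp(-qT) * N(-d1)
N(-d1) = 0.50509393; N(-d2) = 0.58744427
P = 30.0600 * 0.96464029 * 0.58744427 - 28.3000 * 1.00000000 * 0.50509393 = 2.7400

Answer: Price = 2.7400


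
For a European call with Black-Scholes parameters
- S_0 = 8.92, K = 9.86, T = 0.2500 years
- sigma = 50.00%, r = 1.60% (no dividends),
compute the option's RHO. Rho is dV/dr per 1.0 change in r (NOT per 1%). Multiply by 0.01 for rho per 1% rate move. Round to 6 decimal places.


d1 = -0.2597608881; d2 = -0.5097608881
phi(d1) = 0.3857073365; exp(-qT) = 1.0000000000; exp(-rT) = 0.9960079893
N(d2) = 0.3051094950
Rho = K*T*exp(-rT)*N(d2) = 9.8600 * 0.2500 * 0.9960079893 * 0.3051094950 = 0.749093

Answer: Rho = 0.749093


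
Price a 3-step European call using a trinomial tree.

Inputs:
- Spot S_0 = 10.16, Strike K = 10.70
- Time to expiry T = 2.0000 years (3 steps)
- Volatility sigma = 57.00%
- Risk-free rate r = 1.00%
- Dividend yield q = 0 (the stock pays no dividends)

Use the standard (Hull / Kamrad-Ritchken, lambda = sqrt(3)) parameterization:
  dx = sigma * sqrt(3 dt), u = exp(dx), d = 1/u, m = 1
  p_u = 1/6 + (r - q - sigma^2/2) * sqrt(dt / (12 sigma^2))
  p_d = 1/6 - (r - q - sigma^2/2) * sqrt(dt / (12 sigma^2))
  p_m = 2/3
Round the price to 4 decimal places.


Answer: Price = V(0,0) = 2.6792

Derivation:
dt = T/N = 0.666667; dx = sigma*sqrt(3*dt) = 0.806102
u = exp(dx) = 2.239162; d = 1/u = 0.446596
p_u = 0.103627, p_m = 0.666667, p_d = 0.229707
Discount per step: exp(-r*dt) = 0.993356
Stock lattice S(k, j) with j the centered position index:
  k=0: S(0,+0) = 10.1600
  k=1: S(1,-1) = 4.5374; S(1,+0) = 10.1600; S(1,+1) = 22.7499
  k=2: S(2,-2) = 2.0264; S(2,-1) = 4.5374; S(2,+0) = 10.1600; S(2,+1) = 22.7499; S(2,+2) = 50.9407
  k=3: S(3,-3) = 0.9050; S(3,-2) = 2.0264; S(3,-1) = 4.5374; S(3,+0) = 10.1600; S(3,+1) = 22.7499; S(3,+2) = 50.9407; S(3,+3) = 114.0644
Terminal payoffs V(N, j) = max(S_T - K, 0):
  V(3,-3) = 0.000000; V(3,-2) = 0.000000; V(3,-1) = 0.000000; V(3,+0) = 0.000000; V(3,+1) = 12.049887; V(3,+2) = 40.240684; V(3,+3) = 103.364449
Backward induction: V(k, j) = exp(-r*dt) * [p_u * V(k+1, j+1) + p_m * V(k+1, j) + p_d * V(k+1, j-1)]
  V(2,-2) = exp(-r*dt) * [p_u*0.000000 + p_m*0.000000 + p_d*0.000000] = 0.000000
  V(2,-1) = exp(-r*dt) * [p_u*0.000000 + p_m*0.000000 + p_d*0.000000] = 0.000000
  V(2,+0) = exp(-r*dt) * [p_u*12.049887 + p_m*0.000000 + p_d*0.000000] = 1.240392
  V(2,+1) = exp(-r*dt) * [p_u*40.240684 + p_m*12.049887 + p_d*0.000000] = 12.122181
  V(2,+2) = exp(-r*dt) * [p_u*103.364449 + p_m*40.240684 + p_d*12.049887] = 40.038559
  V(1,-1) = exp(-r*dt) * [p_u*1.240392 + p_m*0.000000 + p_d*0.000000] = 0.127684
  V(1,+0) = exp(-r*dt) * [p_u*12.122181 + p_m*1.240392 + p_d*0.000000] = 2.069268
  V(1,+1) = exp(-r*dt) * [p_u*40.038559 + p_m*12.122181 + p_d*1.240392] = 12.432283
  V(0,+0) = exp(-r*dt) * [p_u*12.432283 + p_m*2.069268 + p_d*0.127684] = 2.679236


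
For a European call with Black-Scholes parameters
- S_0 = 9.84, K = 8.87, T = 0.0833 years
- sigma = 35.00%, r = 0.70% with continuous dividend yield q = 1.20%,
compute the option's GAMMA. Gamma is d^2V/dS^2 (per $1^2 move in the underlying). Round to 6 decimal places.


Answer: Gamma = 0.225284

Derivation:
d1 = 1.0737551025; d2 = 0.9727390147
phi(d1) = 0.2241558874; exp(-qT) = 0.9990008994; exp(-rT) = 0.9994170700
Gamma = exp(-qT) * phi(d1) / (S * sigma * sqrt(T)) = 0.9990008994 * 0.2241558874 / (9.8400 * 0.3500 * 0.2886173938) = 0.225284


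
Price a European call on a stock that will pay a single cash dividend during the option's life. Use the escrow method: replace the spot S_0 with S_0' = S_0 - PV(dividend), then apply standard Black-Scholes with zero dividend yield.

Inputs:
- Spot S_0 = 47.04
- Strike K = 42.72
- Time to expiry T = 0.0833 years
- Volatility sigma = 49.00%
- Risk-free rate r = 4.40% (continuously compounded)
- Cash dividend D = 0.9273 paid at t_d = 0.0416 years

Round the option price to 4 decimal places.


Answer: Price = 4.6647

Derivation:
PV(D) = D * exp(-r * t_d) = 0.9273 * 0.99817127 = 0.92560422
S_0' = S_0 - PV(D) = 47.0400 - 0.92560422 = 46.11439578
d1 = (ln(S_0'/K) + (r + sigma^2/2)*T) / (sigma*sqrt(T)) = 0.63726302
d2 = d1 - sigma*sqrt(T) = 0.49584050
exp(-rT) = 0.99634151
N(d1) = 0.73802323; N(d2) = 0.68999653
C = S_0' * N(d1) - K * exp(-rT) * N(d2) = 46.11439578 * 0.73802323 - 42.7200 * 0.99634151 * 0.68999653 = 4.6647


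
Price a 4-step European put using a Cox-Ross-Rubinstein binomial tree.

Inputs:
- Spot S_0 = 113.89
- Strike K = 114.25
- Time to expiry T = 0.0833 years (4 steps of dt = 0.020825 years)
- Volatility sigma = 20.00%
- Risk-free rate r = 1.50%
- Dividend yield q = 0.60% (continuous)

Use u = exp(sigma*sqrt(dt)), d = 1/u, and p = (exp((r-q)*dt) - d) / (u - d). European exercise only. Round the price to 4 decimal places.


dt = T/N = 0.020825
u = exp(sigma*sqrt(dt)) = 1.029282; d = 1/u = 0.971551
p = (exp((r-q)*dt) - d) / (u - d) = 0.496032
Discount per step: exp(-r*dt) = 0.999688
Stock lattice S(k, i) with i counting down-moves:
  k=0: S(0,0) = 113.8900
  k=1: S(1,0) = 117.2250; S(1,1) = 110.6499
  k=2: S(2,0) = 120.6576; S(2,1) = 113.8900; S(2,2) = 107.5020
  k=3: S(3,0) = 124.1907; S(3,1) = 117.2250; S(3,2) = 110.6499; S(3,3) = 104.4437
  k=4: S(4,0) = 127.8273; S(4,1) = 120.6576; S(4,2) = 113.8900; S(4,3) = 107.5020; S(4,4) = 101.4723
Terminal payoffs V(N, i) = max(K - S_T, 0):
  V(4,0) = 0.000000; V(4,1) = 0.000000; V(4,2) = 0.360000; V(4,3) = 6.747985; V(4,4) = 12.777674
Backward induction: V(k, i) = exp(-r*dt) * [p * V(k+1, i) + (1-p) * V(k+1, i+1)].
  V(3,0) = exp(-r*dt) * [p*0.000000 + (1-p)*0.000000] = 0.000000
  V(3,1) = exp(-r*dt) * [p*0.000000 + (1-p)*0.360000] = 0.181372
  V(3,2) = exp(-r*dt) * [p*0.360000 + (1-p)*6.747985] = 3.578223
  V(3,3) = exp(-r*dt) * [p*6.747985 + (1-p)*12.777674] = 9.783699
  V(2,0) = exp(-r*dt) * [p*0.000000 + (1-p)*0.181372] = 0.091377
  V(2,1) = exp(-r*dt) * [p*0.181372 + (1-p)*3.578223] = 1.892685
  V(2,2) = exp(-r*dt) * [p*3.578223 + (1-p)*9.783699] = 6.703491
  V(1,0) = exp(-r*dt) * [p*0.091377 + (1-p)*1.892685] = 0.998867
  V(1,1) = exp(-r*dt) * [p*1.892685 + (1-p)*6.703491] = 4.315830
  V(0,0) = exp(-r*dt) * [p*0.998867 + (1-p)*4.315830] = 2.669676

Answer: Price = V(0,0) = 2.6697


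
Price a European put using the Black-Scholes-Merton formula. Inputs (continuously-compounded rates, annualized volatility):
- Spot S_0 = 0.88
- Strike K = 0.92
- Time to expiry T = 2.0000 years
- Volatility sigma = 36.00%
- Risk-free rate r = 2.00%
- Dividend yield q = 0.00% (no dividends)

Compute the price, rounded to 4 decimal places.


d1 = (ln(S/K) + (r - q + 0.5*sigma^2) * T) / (sigma * sqrt(T)) = 0.24581435
d2 = d1 - sigma * sqrt(T) = -0.26330253
exp(-rT) = 0.96078944; exp(-qT) = 1.00000000
P = K * exp(-rT) * N(-d2) - S_0 * exp(-qT) * N(-d1)
N(-d1) = 0.40291297; N(-d2) = 0.60384129
P = 0.9200 * 0.96078944 * 0.60384129 - 0.8800 * 1.00000000 * 0.40291297 = 0.1792

Answer: Price = 0.1792


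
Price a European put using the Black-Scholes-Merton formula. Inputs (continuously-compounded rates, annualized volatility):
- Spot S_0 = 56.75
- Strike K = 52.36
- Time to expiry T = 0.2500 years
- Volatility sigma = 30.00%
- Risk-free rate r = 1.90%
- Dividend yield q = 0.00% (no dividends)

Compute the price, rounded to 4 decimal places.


Answer: Price = 1.4458

Derivation:
d1 = (ln(S/K) + (r - q + 0.5*sigma^2) * T) / (sigma * sqrt(T)) = 0.64341810
d2 = d1 - sigma * sqrt(T) = 0.49341810
exp(-rT) = 0.99526126; exp(-qT) = 1.00000000
P = K * exp(-rT) * N(-d2) - S_0 * exp(-qT) * N(-d1)
N(-d1) = 0.25997642; N(-d2) = 0.31085860
P = 52.3600 * 0.99526126 * 0.31085860 - 56.7500 * 1.00000000 * 0.25997642 = 1.4458


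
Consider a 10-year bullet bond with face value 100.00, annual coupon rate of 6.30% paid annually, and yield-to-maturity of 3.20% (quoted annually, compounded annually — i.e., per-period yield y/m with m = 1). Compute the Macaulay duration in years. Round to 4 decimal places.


Coupon per period c = face * coupon_rate / m = 6.300000
Periods per year m = 1; per-period yield y/m = 0.032000
Number of cashflows N = 10
Cashflows (t years, CF_t, discount factor 1/(1+y/m)^(m*t), PV):
  t = 1.0000: CF_t = 6.300000, DF = 0.968992, PV = 6.104651
  t = 2.0000: CF_t = 6.300000, DF = 0.938946, PV = 5.915360
  t = 3.0000: CF_t = 6.300000, DF = 0.909831, PV = 5.731938
  t = 4.0000: CF_t = 6.300000, DF = 0.881620, PV = 5.554203
  t = 5.0000: CF_t = 6.300000, DF = 0.854283, PV = 5.381980
  t = 6.0000: CF_t = 6.300000, DF = 0.827793, PV = 5.215097
  t = 7.0000: CF_t = 6.300000, DF = 0.802125, PV = 5.053388
  t = 8.0000: CF_t = 6.300000, DF = 0.777253, PV = 4.896694
  t = 9.0000: CF_t = 6.300000, DF = 0.753152, PV = 4.744859
  t = 10.0000: CF_t = 106.300000, DF = 0.729799, PV = 77.577591
Price P = sum_t PV_t = 126.175760
Macaulay numerator sum_t t * PV_t:
  t * PV_t at t = 1.0000: 6.104651
  t * PV_t at t = 2.0000: 11.830719
  t * PV_t at t = 3.0000: 17.195813
  t * PV_t at t = 4.0000: 22.216813
  t * PV_t at t = 5.0000: 26.909899
  t * PV_t at t = 6.0000: 31.290580
  t * PV_t at t = 7.0000: 35.373718
  t * PV_t at t = 8.0000: 39.173553
  t * PV_t at t = 9.0000: 42.703727
  t * PV_t at t = 10.0000: 775.775914
Macaulay duration D = (sum_t t * PV_t) / P = 1008.575387 / 126.175760 = 7.993416

Answer: Macaulay duration = 7.9934 years


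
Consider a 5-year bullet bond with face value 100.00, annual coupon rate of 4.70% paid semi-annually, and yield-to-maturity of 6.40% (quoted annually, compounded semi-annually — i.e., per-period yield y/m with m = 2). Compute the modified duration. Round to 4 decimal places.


Coupon per period c = face * coupon_rate / m = 2.350000
Periods per year m = 2; per-period yield y/m = 0.032000
Number of cashflows N = 10
Cashflows (t years, CF_t, discount factor 1/(1+y/m)^(m*t), PV):
  t = 0.5000: CF_t = 2.350000, DF = 0.968992, PV = 2.277132
  t = 1.0000: CF_t = 2.350000, DF = 0.938946, PV = 2.206523
  t = 1.5000: CF_t = 2.350000, DF = 0.909831, PV = 2.138104
  t = 2.0000: CF_t = 2.350000, DF = 0.881620, PV = 2.071806
  t = 2.5000: CF_t = 2.350000, DF = 0.854283, PV = 2.007564
  t = 3.0000: CF_t = 2.350000, DF = 0.827793, PV = 1.945314
  t = 3.5000: CF_t = 2.350000, DF = 0.802125, PV = 1.884994
  t = 4.0000: CF_t = 2.350000, DF = 0.777253, PV = 1.826545
  t = 4.5000: CF_t = 2.350000, DF = 0.753152, PV = 1.769908
  t = 5.0000: CF_t = 102.350000, DF = 0.729799, PV = 74.694887
Price P = sum_t PV_t = 92.822775
First compute Macaulay numerator sum_t t * PV_t:
  t * PV_t at t = 0.5000: 1.138566
  t * PV_t at t = 1.0000: 2.206523
  t * PV_t at t = 1.5000: 3.207156
  t * PV_t at t = 2.0000: 4.143612
  t * PV_t at t = 2.5000: 5.018910
  t * PV_t at t = 3.0000: 5.835942
  t * PV_t at t = 3.5000: 6.597479
  t * PV_t at t = 4.0000: 7.306178
  t * PV_t at t = 4.5000: 7.964584
  t * PV_t at t = 5.0000: 373.474435
Macaulay duration D = 416.893384 / 92.822775 = 4.491283
Modified duration = D / (1 + y/m) = 4.491283 / (1 + 0.032000) = 4.352019

Answer: Modified duration = 4.3520


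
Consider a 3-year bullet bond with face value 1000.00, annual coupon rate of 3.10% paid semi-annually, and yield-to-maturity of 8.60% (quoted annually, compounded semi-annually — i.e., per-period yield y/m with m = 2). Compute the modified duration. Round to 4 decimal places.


Answer: Modified duration = 2.7583

Derivation:
Coupon per period c = face * coupon_rate / m = 15.500000
Periods per year m = 2; per-period yield y/m = 0.043000
Number of cashflows N = 6
Cashflows (t years, CF_t, discount factor 1/(1+y/m)^(m*t), PV):
  t = 0.5000: CF_t = 15.500000, DF = 0.958773, PV = 14.860978
  t = 1.0000: CF_t = 15.500000, DF = 0.919245, PV = 14.248301
  t = 1.5000: CF_t = 15.500000, DF = 0.881347, PV = 13.660883
  t = 2.0000: CF_t = 15.500000, DF = 0.845012, PV = 13.097683
  t = 2.5000: CF_t = 15.500000, DF = 0.810174, PV = 12.557702
  t = 3.0000: CF_t = 1015.500000, DF = 0.776773, PV = 788.813032
Price P = sum_t PV_t = 857.238579
First compute Macaulay numerator sum_t t * PV_t:
  t * PV_t at t = 0.5000: 7.430489
  t * PV_t at t = 1.0000: 14.248301
  t * PV_t at t = 1.5000: 20.491325
  t * PV_t at t = 2.0000: 26.195365
  t * PV_t at t = 2.5000: 31.394254
  t * PV_t at t = 3.0000: 2366.439097
Macaulay duration D = 2466.198831 / 857.238579 = 2.876911
Modified duration = D / (1 + y/m) = 2.876911 / (1 + 0.043000) = 2.758304


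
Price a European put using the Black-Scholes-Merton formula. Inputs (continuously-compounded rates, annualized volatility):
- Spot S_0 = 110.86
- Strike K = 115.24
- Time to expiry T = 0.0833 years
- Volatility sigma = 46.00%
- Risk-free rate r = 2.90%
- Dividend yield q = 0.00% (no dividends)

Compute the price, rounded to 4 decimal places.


Answer: Price = 8.2490

Derivation:
d1 = (ln(S/K) + (r - q + 0.5*sigma^2) * T) / (sigma * sqrt(T)) = -0.20728455
d2 = d1 - sigma * sqrt(T) = -0.34004855
exp(-rT) = 0.99758722; exp(-qT) = 1.00000000
P = K * exp(-rT) * N(-d2) - S_0 * exp(-qT) * N(-d1)
N(-d1) = 0.58210618; N(-d2) = 0.63309002
P = 115.2400 * 0.99758722 * 0.63309002 - 110.8600 * 1.00000000 * 0.58210618 = 8.2490


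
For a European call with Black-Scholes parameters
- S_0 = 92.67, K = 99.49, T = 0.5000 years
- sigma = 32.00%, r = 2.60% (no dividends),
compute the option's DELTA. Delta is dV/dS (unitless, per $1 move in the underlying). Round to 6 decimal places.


Answer: Delta = 0.443049

Derivation:
d1 = -0.1432436632; d2 = -0.3695178332
phi(d1) = 0.3948703062; exp(-qT) = 1.0000000000; exp(-rT) = 0.9870841350
N(d1) = 0.4430488735
Delta = exp(-qT) * N(d1) = 1.0000000000 * 0.4430488735 = 0.443049


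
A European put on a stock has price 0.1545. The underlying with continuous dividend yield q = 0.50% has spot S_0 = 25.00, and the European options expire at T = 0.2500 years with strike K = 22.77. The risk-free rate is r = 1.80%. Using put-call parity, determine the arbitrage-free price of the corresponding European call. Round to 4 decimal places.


Answer: Call price = 2.4555

Derivation:
Put-call parity: C - P = S_0 * exp(-qT) - K * exp(-rT).
S_0 * exp(-qT) = 25.0000 * 0.99875078 = 24.96876952
K * exp(-rT) = 22.7700 * 0.99551011 = 22.66776520
C = P + S*exp(-qT) - K*exp(-rT)
C = 0.1545 + 24.96876952 - 22.66776520 = 2.4555


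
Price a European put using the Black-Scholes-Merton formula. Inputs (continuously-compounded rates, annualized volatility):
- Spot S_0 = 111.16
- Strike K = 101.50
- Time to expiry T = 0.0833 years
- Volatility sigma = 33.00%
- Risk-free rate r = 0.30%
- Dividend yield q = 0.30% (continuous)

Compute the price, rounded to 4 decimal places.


Answer: Price = 0.9176

Derivation:
d1 = (ln(S/K) + (r - q + 0.5*sigma^2) * T) / (sigma * sqrt(T)) = 1.00213926
d2 = d1 - sigma * sqrt(T) = 0.90689552
exp(-rT) = 0.99975013; exp(-qT) = 0.99975013
P = K * exp(-rT) * N(-d2) - S_0 * exp(-qT) * N(-d1)
N(-d1) = 0.15813817; N(-d2) = 0.18223102
P = 101.5000 * 0.99975013 * 0.18223102 - 111.1600 * 0.99975013 * 0.15813817 = 0.9176


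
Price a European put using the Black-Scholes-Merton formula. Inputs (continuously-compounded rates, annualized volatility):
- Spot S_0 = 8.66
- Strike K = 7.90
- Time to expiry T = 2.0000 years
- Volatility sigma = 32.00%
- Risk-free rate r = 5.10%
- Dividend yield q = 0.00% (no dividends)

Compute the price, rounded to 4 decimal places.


Answer: Price = 0.7757

Derivation:
d1 = (ln(S/K) + (r - q + 0.5*sigma^2) * T) / (sigma * sqrt(T)) = 0.65463054
d2 = d1 - sigma * sqrt(T) = 0.20208220
exp(-rT) = 0.90302955; exp(-qT) = 1.00000000
P = K * exp(-rT) * N(-d2) - S_0 * exp(-qT) * N(-d1)
N(-d1) = 0.25635283; N(-d2) = 0.41992623
P = 7.9000 * 0.90302955 * 0.41992623 - 8.6600 * 1.00000000 * 0.25635283 = 0.7757


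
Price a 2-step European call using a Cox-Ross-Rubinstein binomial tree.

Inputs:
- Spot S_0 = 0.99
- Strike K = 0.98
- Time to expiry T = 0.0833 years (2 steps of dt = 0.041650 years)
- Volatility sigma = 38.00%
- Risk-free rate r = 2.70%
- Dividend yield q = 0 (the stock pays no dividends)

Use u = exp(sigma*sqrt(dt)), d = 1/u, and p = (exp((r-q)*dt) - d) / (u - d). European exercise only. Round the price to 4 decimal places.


Answer: Price = V(0,0) = 0.0468

Derivation:
dt = T/N = 0.041650
u = exp(sigma*sqrt(dt)) = 1.080638; d = 1/u = 0.925379
p = (exp((r-q)*dt) - d) / (u - d) = 0.487869
Discount per step: exp(-r*dt) = 0.998876
Stock lattice S(k, i) with i counting down-moves:
  k=0: S(0,0) = 0.9900
  k=1: S(1,0) = 1.0698; S(1,1) = 0.9161
  k=2: S(2,0) = 1.1561; S(2,1) = 0.9900; S(2,2) = 0.8478
Terminal payoffs V(N, i) = max(S_T - K, 0):
  V(2,0) = 0.176101; V(2,1) = 0.010000; V(2,2) = 0.000000
Backward induction: V(k, i) = exp(-r*dt) * [p * V(k+1, i) + (1-p) * V(k+1, i+1)].
  V(1,0) = exp(-r*dt) * [p*0.176101 + (1-p)*0.010000] = 0.090933
  V(1,1) = exp(-r*dt) * [p*0.010000 + (1-p)*0.000000] = 0.004873
  V(0,0) = exp(-r*dt) * [p*0.090933 + (1-p)*0.004873] = 0.046806


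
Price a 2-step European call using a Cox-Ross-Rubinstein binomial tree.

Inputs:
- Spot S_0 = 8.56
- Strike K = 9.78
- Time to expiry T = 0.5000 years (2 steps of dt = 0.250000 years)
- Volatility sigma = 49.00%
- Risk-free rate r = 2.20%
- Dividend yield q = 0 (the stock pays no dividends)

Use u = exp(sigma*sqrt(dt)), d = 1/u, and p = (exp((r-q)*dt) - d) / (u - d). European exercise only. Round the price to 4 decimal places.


dt = T/N = 0.250000
u = exp(sigma*sqrt(dt)) = 1.277621; d = 1/u = 0.782705
p = (exp((r-q)*dt) - d) / (u - d) = 0.450198
Discount per step: exp(-r*dt) = 0.994515
Stock lattice S(k, i) with i counting down-moves:
  k=0: S(0,0) = 8.5600
  k=1: S(1,0) = 10.9364; S(1,1) = 6.7000
  k=2: S(2,0) = 13.9726; S(2,1) = 8.5600; S(2,2) = 5.2441
Terminal payoffs V(N, i) = max(S_T - K, 0):
  V(2,0) = 4.192627; V(2,1) = 0.000000; V(2,2) = 0.000000
Backward induction: V(k, i) = exp(-r*dt) * [p * V(k+1, i) + (1-p) * V(k+1, i+1)].
  V(1,0) = exp(-r*dt) * [p*4.192627 + (1-p)*0.000000] = 1.877160
  V(1,1) = exp(-r*dt) * [p*0.000000 + (1-p)*0.000000] = 0.000000
  V(0,0) = exp(-r*dt) * [p*1.877160 + (1-p)*0.000000] = 0.840459

Answer: Price = V(0,0) = 0.8405


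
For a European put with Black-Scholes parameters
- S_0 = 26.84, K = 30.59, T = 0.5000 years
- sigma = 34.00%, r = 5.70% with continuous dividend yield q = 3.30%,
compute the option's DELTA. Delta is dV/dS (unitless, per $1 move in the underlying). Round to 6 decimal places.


Answer: Delta = -0.635175

Derivation:
d1 = -0.3738508744; d2 = -0.6142671800
phi(d1) = 0.3720151234; exp(-qT) = 0.9836353794; exp(-rT) = 0.9719022941
N(-d1) = 0.6457423665
Delta = -exp(-qT) * N(-d1) = -0.9836353794 * 0.6457423665 = -0.635175


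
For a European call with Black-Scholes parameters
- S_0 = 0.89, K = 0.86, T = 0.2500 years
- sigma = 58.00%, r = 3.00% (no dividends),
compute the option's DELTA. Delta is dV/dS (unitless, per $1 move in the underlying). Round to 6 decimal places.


Answer: Delta = 0.613748

Derivation:
d1 = 0.2891002534; d2 = -0.0008997466
phi(d1) = 0.3826142370; exp(-qT) = 1.0000000000; exp(-rT) = 0.9925280548
N(d1) = 0.6137476701
Delta = exp(-qT) * N(d1) = 1.0000000000 * 0.6137476701 = 0.613748


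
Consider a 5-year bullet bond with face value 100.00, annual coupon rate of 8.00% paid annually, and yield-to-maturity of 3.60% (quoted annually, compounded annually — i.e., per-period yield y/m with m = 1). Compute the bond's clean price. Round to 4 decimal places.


Coupon per period c = face * coupon_rate / m = 8.000000
Periods per year m = 1; per-period yield y/m = 0.036000
Number of cashflows N = 5
Cashflows (t years, CF_t, discount factor 1/(1+y/m)^(m*t), PV):
  t = 1.0000: CF_t = 8.000000, DF = 0.965251, PV = 7.722008
  t = 2.0000: CF_t = 8.000000, DF = 0.931709, PV = 7.453675
  t = 3.0000: CF_t = 8.000000, DF = 0.899333, PV = 7.194667
  t = 4.0000: CF_t = 8.000000, DF = 0.868082, PV = 6.944660
  t = 5.0000: CF_t = 108.000000, DF = 0.837917, PV = 90.495082
Price P = sum_t PV_t = 119.810092

Answer: Price = 119.8101


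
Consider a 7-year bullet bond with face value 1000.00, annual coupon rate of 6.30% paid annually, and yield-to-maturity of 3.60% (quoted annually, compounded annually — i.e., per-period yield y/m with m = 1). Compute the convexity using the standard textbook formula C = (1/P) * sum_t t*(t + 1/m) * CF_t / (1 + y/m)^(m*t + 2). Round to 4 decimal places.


Coupon per period c = face * coupon_rate / m = 63.000000
Periods per year m = 1; per-period yield y/m = 0.036000
Number of cashflows N = 7
Cashflows (t years, CF_t, discount factor 1/(1+y/m)^(m*t), PV):
  t = 1.0000: CF_t = 63.000000, DF = 0.965251, PV = 60.810811
  t = 2.0000: CF_t = 63.000000, DF = 0.931709, PV = 58.697694
  t = 3.0000: CF_t = 63.000000, DF = 0.899333, PV = 56.658006
  t = 4.0000: CF_t = 63.000000, DF = 0.868082, PV = 54.689195
  t = 5.0000: CF_t = 63.000000, DF = 0.837917, PV = 52.788798
  t = 6.0000: CF_t = 63.000000, DF = 0.808801, PV = 50.954438
  t = 7.0000: CF_t = 1063.000000, DF = 0.780696, PV = 829.879385
Price P = sum_t PV_t = 1164.478326
Convexity numerator sum_t t*(t + 1/m) * CF_t / (1+y/m)^(m*t + 2):
  t = 1.0000: term = 113.316011
  t = 2.0000: term = 328.135168
  t = 3.0000: term = 633.465575
  t = 4.0000: term = 1019.088763
  t = 5.0000: term = 1475.514618
  t = 6.0000: term = 1993.938672
  t = 7.0000: term = 43299.560964
Convexity = (1/P) * sum = 48863.019770 / 1164.478326 = 41.961296

Answer: Convexity = 41.9613


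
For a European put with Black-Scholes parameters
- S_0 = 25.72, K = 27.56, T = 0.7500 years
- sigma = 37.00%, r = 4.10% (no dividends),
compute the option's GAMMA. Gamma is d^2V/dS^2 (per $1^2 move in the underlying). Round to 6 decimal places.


Answer: Gamma = 0.048367

Derivation:
d1 = 0.0405423262; d2 = -0.2798870732
phi(d1) = 0.3986145483; exp(-qT) = 1.0000000000; exp(-rT) = 0.9697179723
Gamma = exp(-qT) * phi(d1) / (S * sigma * sqrt(T)) = 1.0000000000 * 0.3986145483 / (25.7200 * 0.3700 * 0.8660254038) = 0.048367


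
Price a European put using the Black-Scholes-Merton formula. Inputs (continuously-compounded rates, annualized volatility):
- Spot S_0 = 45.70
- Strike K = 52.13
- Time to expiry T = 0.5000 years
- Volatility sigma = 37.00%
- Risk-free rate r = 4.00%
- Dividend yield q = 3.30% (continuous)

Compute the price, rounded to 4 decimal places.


Answer: Price = 8.6546

Derivation:
d1 = (ln(S/K) + (r - q + 0.5*sigma^2) * T) / (sigma * sqrt(T)) = -0.35897060
d2 = d1 - sigma * sqrt(T) = -0.62060011
exp(-rT) = 0.98019867; exp(-qT) = 0.98363538
P = K * exp(-rT) * N(-d2) - S_0 * exp(-qT) * N(-d1)
N(-d1) = 0.64019146; N(-d2) = 0.73256861
P = 52.1300 * 0.98019867 * 0.73256861 - 45.7000 * 0.98363538 * 0.64019146 = 8.6546


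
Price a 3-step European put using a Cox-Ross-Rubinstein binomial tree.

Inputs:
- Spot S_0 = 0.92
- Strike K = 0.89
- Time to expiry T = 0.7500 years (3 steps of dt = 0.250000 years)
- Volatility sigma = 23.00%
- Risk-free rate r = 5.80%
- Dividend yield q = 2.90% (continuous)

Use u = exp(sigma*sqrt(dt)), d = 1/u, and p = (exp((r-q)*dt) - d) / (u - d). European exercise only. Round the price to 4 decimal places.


Answer: Price = V(0,0) = 0.0530

Derivation:
dt = T/N = 0.250000
u = exp(sigma*sqrt(dt)) = 1.121873; d = 1/u = 0.891366
p = (exp((r-q)*dt) - d) / (u - d) = 0.502848
Discount per step: exp(-r*dt) = 0.985605
Stock lattice S(k, i) with i counting down-moves:
  k=0: S(0,0) = 0.9200
  k=1: S(1,0) = 1.0321; S(1,1) = 0.8201
  k=2: S(2,0) = 1.1579; S(2,1) = 0.9200; S(2,2) = 0.7310
  k=3: S(3,0) = 1.2990; S(3,1) = 1.0321; S(3,2) = 0.8201; S(3,3) = 0.6516
Terminal payoffs V(N, i) = max(K - S_T, 0):
  V(3,0) = 0.000000; V(3,1) = 0.000000; V(3,2) = 0.069943; V(3,3) = 0.238437
Backward induction: V(k, i) = exp(-r*dt) * [p * V(k+1, i) + (1-p) * V(k+1, i+1)].
  V(2,0) = exp(-r*dt) * [p*0.000000 + (1-p)*0.000000] = 0.000000
  V(2,1) = exp(-r*dt) * [p*0.000000 + (1-p)*0.069943] = 0.034272
  V(2,2) = exp(-r*dt) * [p*0.069943 + (1-p)*0.238437] = 0.151498
  V(1,0) = exp(-r*dt) * [p*0.000000 + (1-p)*0.034272] = 0.016793
  V(1,1) = exp(-r*dt) * [p*0.034272 + (1-p)*0.151498] = 0.091218
  V(0,0) = exp(-r*dt) * [p*0.016793 + (1-p)*0.091218] = 0.053019


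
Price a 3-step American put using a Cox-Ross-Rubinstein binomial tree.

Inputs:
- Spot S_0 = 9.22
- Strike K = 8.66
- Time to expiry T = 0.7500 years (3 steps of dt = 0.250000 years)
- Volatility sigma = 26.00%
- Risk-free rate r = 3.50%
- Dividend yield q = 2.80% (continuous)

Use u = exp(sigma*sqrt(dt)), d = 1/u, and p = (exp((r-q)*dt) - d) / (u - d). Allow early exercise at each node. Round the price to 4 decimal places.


Answer: Price = V(0,0) = 0.5653

Derivation:
dt = T/N = 0.250000
u = exp(sigma*sqrt(dt)) = 1.138828; d = 1/u = 0.878095
p = (exp((r-q)*dt) - d) / (u - d) = 0.474263
Discount per step: exp(-r*dt) = 0.991288
Stock lattice S(k, i) with i counting down-moves:
  k=0: S(0,0) = 9.2200
  k=1: S(1,0) = 10.5000; S(1,1) = 8.0960
  k=2: S(2,0) = 11.9577; S(2,1) = 9.2200; S(2,2) = 7.1091
  k=3: S(3,0) = 13.6178; S(3,1) = 10.5000; S(3,2) = 8.0960; S(3,3) = 6.2425
Terminal payoffs V(N, i) = max(K - S_T, 0):
  V(3,0) = 0.000000; V(3,1) = 0.000000; V(3,2) = 0.563960; V(3,3) = 2.417536
Backward induction: V(k, i) = exp(-r*dt) * [p * V(k+1, i) + (1-p) * V(k+1, i+1)]; then take max(V_cont, immediate exercise) for American.
  V(2,0) = exp(-r*dt) * [p*0.000000 + (1-p)*0.000000] = 0.000000; exercise = 0.000000; V(2,0) = max -> 0.000000
  V(2,1) = exp(-r*dt) * [p*0.000000 + (1-p)*0.563960] = 0.293911; exercise = 0.000000; V(2,1) = max -> 0.293911
  V(2,2) = exp(-r*dt) * [p*0.563960 + (1-p)*2.417536] = 1.525050; exercise = 1.550904; V(2,2) = max -> 1.550904
  V(1,0) = exp(-r*dt) * [p*0.000000 + (1-p)*0.293911] = 0.153174; exercise = 0.000000; V(1,0) = max -> 0.153174
  V(1,1) = exp(-r*dt) * [p*0.293911 + (1-p)*1.550904] = 0.946441; exercise = 0.563960; V(1,1) = max -> 0.946441
  V(0,0) = exp(-r*dt) * [p*0.153174 + (1-p)*0.946441] = 0.565256; exercise = 0.000000; V(0,0) = max -> 0.565256


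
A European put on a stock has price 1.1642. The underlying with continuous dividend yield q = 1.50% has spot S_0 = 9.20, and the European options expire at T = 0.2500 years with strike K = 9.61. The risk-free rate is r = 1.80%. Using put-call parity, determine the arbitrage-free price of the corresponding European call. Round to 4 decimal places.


Put-call parity: C - P = S_0 * exp(-qT) - K * exp(-rT).
S_0 * exp(-qT) = 9.2000 * 0.99625702 = 9.16556461
K * exp(-rT) = 9.6100 * 0.99551011 = 9.56685216
C = P + S*exp(-qT) - K*exp(-rT)
C = 1.1642 + 9.16556461 - 9.56685216 = 0.7629

Answer: Call price = 0.7629


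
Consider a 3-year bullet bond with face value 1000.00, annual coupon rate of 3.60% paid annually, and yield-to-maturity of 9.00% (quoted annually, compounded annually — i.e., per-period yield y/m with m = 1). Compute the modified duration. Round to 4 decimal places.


Answer: Modified duration = 2.6499

Derivation:
Coupon per period c = face * coupon_rate / m = 36.000000
Periods per year m = 1; per-period yield y/m = 0.090000
Number of cashflows N = 3
Cashflows (t years, CF_t, discount factor 1/(1+y/m)^(m*t), PV):
  t = 1.0000: CF_t = 36.000000, DF = 0.917431, PV = 33.027523
  t = 2.0000: CF_t = 36.000000, DF = 0.841680, PV = 30.300480
  t = 3.0000: CF_t = 1036.000000, DF = 0.772183, PV = 799.982085
Price P = sum_t PV_t = 863.310088
First compute Macaulay numerator sum_t t * PV_t:
  t * PV_t at t = 1.0000: 33.027523
  t * PV_t at t = 2.0000: 60.600960
  t * PV_t at t = 3.0000: 2399.946256
Macaulay duration D = 2493.574738 / 863.310088 = 2.888388
Modified duration = D / (1 + y/m) = 2.888388 / (1 + 0.090000) = 2.649898


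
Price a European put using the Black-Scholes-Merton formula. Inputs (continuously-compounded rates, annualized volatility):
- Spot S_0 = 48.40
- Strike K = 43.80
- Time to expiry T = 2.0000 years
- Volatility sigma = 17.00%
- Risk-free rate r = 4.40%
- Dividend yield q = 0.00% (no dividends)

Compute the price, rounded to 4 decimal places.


d1 = (ln(S/K) + (r - q + 0.5*sigma^2) * T) / (sigma * sqrt(T)) = 0.90162768
d2 = d1 - sigma * sqrt(T) = 0.66121138
exp(-rT) = 0.91576088; exp(-qT) = 1.00000000
P = K * exp(-rT) * N(-d2) - S_0 * exp(-qT) * N(-d1)
N(-d1) = 0.18362734; N(-d2) = 0.25423838
P = 43.8000 * 0.91576088 * 0.25423838 - 48.4000 * 1.00000000 * 0.18362734 = 1.3100

Answer: Price = 1.3100


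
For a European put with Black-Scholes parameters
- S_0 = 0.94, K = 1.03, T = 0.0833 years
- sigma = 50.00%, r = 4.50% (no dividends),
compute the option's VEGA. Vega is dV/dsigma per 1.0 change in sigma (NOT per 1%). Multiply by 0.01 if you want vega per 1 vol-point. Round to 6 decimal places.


Answer: Vega = 0.093777

Derivation:
d1 = -0.5354715802; d2 = -0.6797802771
phi(d1) = 0.3456586886; exp(-qT) = 1.0000000000; exp(-rT) = 0.9962585169
Vega = S * exp(-qT) * phi(d1) * sqrt(T) = 0.9400 * 1.0000000000 * 0.3456586886 * 0.2886173938 = 0.093777


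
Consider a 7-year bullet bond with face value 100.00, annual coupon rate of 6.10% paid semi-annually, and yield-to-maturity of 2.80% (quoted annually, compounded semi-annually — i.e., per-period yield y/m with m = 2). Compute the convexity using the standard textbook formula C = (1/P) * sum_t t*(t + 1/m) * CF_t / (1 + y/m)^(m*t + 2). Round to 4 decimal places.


Coupon per period c = face * coupon_rate / m = 3.050000
Periods per year m = 2; per-period yield y/m = 0.014000
Number of cashflows N = 14
Cashflows (t years, CF_t, discount factor 1/(1+y/m)^(m*t), PV):
  t = 0.5000: CF_t = 3.050000, DF = 0.986193, PV = 3.007890
  t = 1.0000: CF_t = 3.050000, DF = 0.972577, PV = 2.966360
  t = 1.5000: CF_t = 3.050000, DF = 0.959149, PV = 2.925405
  t = 2.0000: CF_t = 3.050000, DF = 0.945906, PV = 2.885015
  t = 2.5000: CF_t = 3.050000, DF = 0.932847, PV = 2.845182
  t = 3.0000: CF_t = 3.050000, DF = 0.919967, PV = 2.805899
  t = 3.5000: CF_t = 3.050000, DF = 0.907265, PV = 2.767159
  t = 4.0000: CF_t = 3.050000, DF = 0.894739, PV = 2.728954
  t = 4.5000: CF_t = 3.050000, DF = 0.882386, PV = 2.691276
  t = 5.0000: CF_t = 3.050000, DF = 0.870203, PV = 2.654118
  t = 5.5000: CF_t = 3.050000, DF = 0.858188, PV = 2.617474
  t = 6.0000: CF_t = 3.050000, DF = 0.846339, PV = 2.581335
  t = 6.5000: CF_t = 3.050000, DF = 0.834654, PV = 2.545695
  t = 7.0000: CF_t = 103.050000, DF = 0.823130, PV = 84.823585
Price P = sum_t PV_t = 120.845348
Convexity numerator sum_t t*(t + 1/m) * CF_t / (1+y/m)^(m*t + 2):
  t = 0.5000: term = 1.462702
  t = 1.0000: term = 4.327522
  t = 1.5000: term = 8.535546
  t = 2.0000: term = 14.029497
  t = 2.5000: term = 20.753694
  t = 3.0000: term = 28.654016
  t = 3.5000: term = 37.677865
  t = 4.0000: term = 47.774131
  t = 4.5000: term = 58.893159
  t = 5.0000: term = 70.986714
  t = 5.5000: term = 84.007946
  t = 6.0000: term = 97.911359
  t = 6.5000: term = 112.652779
  t = 7.0000: term = 4331.118034
Convexity = (1/P) * sum = 4918.784965 / 120.845348 = 40.703139

Answer: Convexity = 40.7031


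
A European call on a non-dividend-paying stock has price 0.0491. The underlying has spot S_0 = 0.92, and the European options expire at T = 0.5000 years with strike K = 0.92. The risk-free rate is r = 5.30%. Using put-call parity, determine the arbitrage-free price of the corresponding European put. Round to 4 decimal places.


Answer: Put price = 0.0250

Derivation:
Put-call parity: C - P = S_0 * exp(-qT) - K * exp(-rT).
S_0 * exp(-qT) = 0.9200 * 1.00000000 = 0.92000000
K * exp(-rT) = 0.9200 * 0.97384804 = 0.89594020
P = C - S*exp(-qT) + K*exp(-rT)
P = 0.0491 - 0.92000000 + 0.89594020 = 0.0250


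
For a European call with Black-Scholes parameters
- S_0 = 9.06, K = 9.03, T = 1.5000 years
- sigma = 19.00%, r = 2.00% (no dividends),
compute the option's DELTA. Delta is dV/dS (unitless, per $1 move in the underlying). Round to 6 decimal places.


d1 = 0.2595245239; d2 = 0.0268229983
phi(d1) = 0.3857310082; exp(-qT) = 1.0000000000; exp(-rT) = 0.9704455335
N(d1) = 0.6023847186
Delta = exp(-qT) * N(d1) = 1.0000000000 * 0.6023847186 = 0.602385

Answer: Delta = 0.602385


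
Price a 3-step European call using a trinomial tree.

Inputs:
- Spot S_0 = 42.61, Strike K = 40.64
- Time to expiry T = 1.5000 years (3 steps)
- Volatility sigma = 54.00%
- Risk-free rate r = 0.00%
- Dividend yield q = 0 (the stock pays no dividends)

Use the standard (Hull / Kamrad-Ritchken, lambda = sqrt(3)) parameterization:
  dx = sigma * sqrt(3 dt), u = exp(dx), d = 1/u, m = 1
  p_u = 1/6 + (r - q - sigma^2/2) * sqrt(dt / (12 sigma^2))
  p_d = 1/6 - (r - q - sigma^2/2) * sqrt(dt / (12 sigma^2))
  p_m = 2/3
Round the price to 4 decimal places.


dt = T/N = 0.500000; dx = sigma*sqrt(3*dt) = 0.661362
u = exp(dx) = 1.937430; d = 1/u = 0.516148
p_u = 0.111553, p_m = 0.666667, p_d = 0.221780
Discount per step: exp(-r*dt) = 1.000000
Stock lattice S(k, j) with j the centered position index:
  k=0: S(0,+0) = 42.6100
  k=1: S(1,-1) = 21.9931; S(1,+0) = 42.6100; S(1,+1) = 82.5539
  k=2: S(2,-2) = 11.3517; S(2,-1) = 21.9931; S(2,+0) = 42.6100; S(2,+1) = 82.5539; S(2,+2) = 159.9423
  k=3: S(3,-3) = 5.8591; S(3,-2) = 11.3517; S(3,-1) = 21.9931; S(3,+0) = 42.6100; S(3,+1) = 82.5539; S(3,+2) = 159.9423; S(3,+3) = 309.8771
Terminal payoffs V(N, j) = max(S_T - K, 0):
  V(3,-3) = 0.000000; V(3,-2) = 0.000000; V(3,-1) = 0.000000; V(3,+0) = 1.970000; V(3,+1) = 41.913882; V(3,+2) = 119.302349; V(3,+3) = 269.237067
Backward induction: V(k, j) = exp(-r*dt) * [p_u * V(k+1, j+1) + p_m * V(k+1, j) + p_d * V(k+1, j-1)]
  V(2,-2) = exp(-r*dt) * [p_u*0.000000 + p_m*0.000000 + p_d*0.000000] = 0.000000
  V(2,-1) = exp(-r*dt) * [p_u*1.970000 + p_m*0.000000 + p_d*0.000000] = 0.219760
  V(2,+0) = exp(-r*dt) * [p_u*41.913882 + p_m*1.970000 + p_d*0.000000] = 5.988959
  V(2,+1) = exp(-r*dt) * [p_u*119.302349 + p_m*41.913882 + p_d*1.970000] = 41.688048
  V(2,+2) = exp(-r*dt) * [p_u*269.237067 + p_m*119.302349 + p_d*41.913882] = 118.864810
  V(1,-1) = exp(-r*dt) * [p_u*5.988959 + p_m*0.219760 + p_d*0.000000] = 0.814594
  V(1,+0) = exp(-r*dt) * [p_u*41.688048 + p_m*5.988959 + p_d*0.219760] = 8.691810
  V(1,+1) = exp(-r*dt) * [p_u*118.864810 + p_m*41.688048 + p_d*5.988959] = 42.380008
  V(0,+0) = exp(-r*dt) * [p_u*42.380008 + p_m*8.691810 + p_d*0.814594] = 10.702824

Answer: Price = V(0,0) = 10.7028


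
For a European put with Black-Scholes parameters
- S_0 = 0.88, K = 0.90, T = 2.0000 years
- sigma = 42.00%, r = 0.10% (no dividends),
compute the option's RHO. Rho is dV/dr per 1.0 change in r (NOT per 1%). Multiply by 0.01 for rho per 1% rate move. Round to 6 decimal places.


Answer: Rho = -1.131462

Derivation:
d1 = 0.2625170024; d2 = -0.3314526938
phi(d1) = 0.3854298317; exp(-qT) = 1.0000000000; exp(-rT) = 0.9980019987
N(-d2) = 0.6298487159
Rho = -K*T*exp(-rT)*N(-d2) = -0.9000 * 2.0000 * 0.9980019987 * 0.6298487159 = -1.131462
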